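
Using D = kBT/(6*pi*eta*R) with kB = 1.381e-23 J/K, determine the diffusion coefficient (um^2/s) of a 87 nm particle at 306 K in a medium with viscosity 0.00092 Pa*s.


Radius R = 87/2 = 43.5 nm = 4.35e-08 m
D = kB*T / (6*pi*eta*R)
D = 1.381e-23 * 306 / (6 * pi * 0.00092 * 4.35e-08)
D = 5.60192e-12 m^2/s = 5.602 um^2/s

5.602


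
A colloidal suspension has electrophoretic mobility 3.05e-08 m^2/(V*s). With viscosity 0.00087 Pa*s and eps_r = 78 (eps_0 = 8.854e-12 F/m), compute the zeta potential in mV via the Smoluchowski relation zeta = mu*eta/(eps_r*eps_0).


Smoluchowski equation: zeta = mu * eta / (eps_r * eps_0)
zeta = 3.05e-08 * 0.00087 / (78 * 8.854e-12)
zeta = 0.038422 V = 38.42 mV

38.42


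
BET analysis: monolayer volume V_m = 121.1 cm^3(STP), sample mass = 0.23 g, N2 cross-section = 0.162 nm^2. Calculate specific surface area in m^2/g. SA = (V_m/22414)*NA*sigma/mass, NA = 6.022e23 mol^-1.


Number of moles in monolayer = V_m / 22414 = 121.1 / 22414 = 0.00540287
Number of molecules = moles * NA = 0.00540287 * 6.022e23
SA = molecules * sigma / mass
SA = (121.1 / 22414) * 6.022e23 * 0.162e-18 / 0.23
SA = 2291.7 m^2/g

2291.7


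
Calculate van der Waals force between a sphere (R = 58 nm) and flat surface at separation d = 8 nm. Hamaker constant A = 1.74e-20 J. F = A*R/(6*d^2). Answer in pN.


Convert to SI: R = 58 nm = 5.8e-08 m, d = 8 nm = 8e-09 m
F = A * R / (6 * d^2)
F = 1.74e-20 * 5.8e-08 / (6 * (8e-09)^2)
F = 2.62812e-12 N = 2.628 pN

2.628


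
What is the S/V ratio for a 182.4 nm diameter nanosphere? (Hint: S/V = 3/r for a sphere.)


Radius r = 182.4/2 = 91.2 nm
S/V = 3 / r = 3 / 91.2
S/V = 0.0329 nm^-1

0.0329


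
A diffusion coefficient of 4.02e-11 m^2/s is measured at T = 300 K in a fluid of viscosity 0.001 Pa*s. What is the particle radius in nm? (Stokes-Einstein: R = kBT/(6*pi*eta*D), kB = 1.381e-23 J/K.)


Stokes-Einstein: R = kB*T / (6*pi*eta*D)
R = 1.381e-23 * 300 / (6 * pi * 0.001 * 4.02e-11)
R = 5.46749e-09 m = 5.47 nm

5.47


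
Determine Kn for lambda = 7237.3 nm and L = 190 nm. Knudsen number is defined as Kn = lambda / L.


Knudsen number Kn = lambda / L
Kn = 7237.3 / 190
Kn = 38.0911

38.0911


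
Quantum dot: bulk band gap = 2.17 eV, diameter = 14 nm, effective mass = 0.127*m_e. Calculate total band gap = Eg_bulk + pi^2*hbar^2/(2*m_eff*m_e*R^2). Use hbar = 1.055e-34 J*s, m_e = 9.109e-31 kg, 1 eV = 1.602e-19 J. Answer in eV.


Radius R = 14/2 nm = 7e-09 m
Confinement energy dE = pi^2 * hbar^2 / (2 * m_eff * m_e * R^2)
dE = pi^2 * (1.055e-34)^2 / (2 * 0.127 * 9.109e-31 * (7e-09)^2) J, divided by 1.602e-19 J/eV
dE = 0.0605 eV
Total band gap = E_g(bulk) + dE = 2.17 + 0.0605 = 2.2305 eV

2.2305


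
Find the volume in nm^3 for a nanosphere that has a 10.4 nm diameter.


Radius r = 10.4/2 = 5.2 nm
Volume V = (4/3) * pi * r^3
V = (4/3) * pi * (5.2)^3
V = 588.98 nm^3

588.98


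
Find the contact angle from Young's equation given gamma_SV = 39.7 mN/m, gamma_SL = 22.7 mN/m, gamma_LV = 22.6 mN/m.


cos(theta) = (gamma_SV - gamma_SL) / gamma_LV
cos(theta) = (39.7 - 22.7) / 22.6
cos(theta) = 0.752212
theta = arccos(0.752212) = 41.22 degrees

41.22


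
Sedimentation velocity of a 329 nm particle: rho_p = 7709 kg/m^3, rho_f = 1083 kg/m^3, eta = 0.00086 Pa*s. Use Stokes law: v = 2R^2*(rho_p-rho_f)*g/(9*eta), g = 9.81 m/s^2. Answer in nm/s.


Radius R = 329/2 nm = 1.645e-07 m
Density difference = 7709 - 1083 = 6626 kg/m^3
v = 2 * R^2 * (rho_p - rho_f) * g / (9 * eta)
v = 2 * (1.645e-07)^2 * 6626 * 9.81 / (9 * 0.00086)
v = 4.54508e-07 m/s = 454.5077 nm/s

454.5077


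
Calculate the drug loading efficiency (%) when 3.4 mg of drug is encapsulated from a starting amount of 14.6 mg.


Drug loading efficiency = (drug loaded / drug initial) * 100
DLE = 3.4 / 14.6 * 100
DLE = 0.2329 * 100
DLE = 23.29%

23.29


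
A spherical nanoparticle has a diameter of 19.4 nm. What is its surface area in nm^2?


Radius r = 19.4/2 = 9.7 nm
Surface area SA = 4 * pi * r^2
SA = 4 * pi * (9.7)^2
SA = 1182.37 nm^2

1182.37


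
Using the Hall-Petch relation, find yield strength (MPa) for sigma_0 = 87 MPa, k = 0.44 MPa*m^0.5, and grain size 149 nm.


d = 149 nm = 1.49e-07 m
sqrt(d) = 0.0003860052
Hall-Petch contribution = k / sqrt(d) = 0.44 / 0.0003860052 = 1139.9 MPa
sigma = sigma_0 + k/sqrt(d) = 87 + 1139.9 = 1226.9 MPa

1226.9


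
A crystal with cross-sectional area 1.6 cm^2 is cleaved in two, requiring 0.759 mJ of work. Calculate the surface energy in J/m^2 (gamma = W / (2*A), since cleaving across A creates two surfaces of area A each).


Convert: A = 1.6 cm^2 = 0.00016 m^2, W = 0.759 mJ = 0.000759 J
Cleaving exposes two faces of area A, so total new surface = 2*A and gamma = W / (2*A)
gamma = 0.000759 / (2 * 0.00016)
gamma = 2.372 J/m^2

2.372


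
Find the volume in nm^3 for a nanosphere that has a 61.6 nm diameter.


Radius r = 61.6/2 = 30.8 nm
Volume V = (4/3) * pi * r^3
V = (4/3) * pi * (30.8)^3
V = 122388.54 nm^3

122388.54


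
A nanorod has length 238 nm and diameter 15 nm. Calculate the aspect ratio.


Aspect ratio AR = length / diameter
AR = 238 / 15
AR = 15.87

15.87


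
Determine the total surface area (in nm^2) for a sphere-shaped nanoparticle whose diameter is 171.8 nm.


Radius r = 171.8/2 = 85.9 nm
Surface area SA = 4 * pi * r^2
SA = 4 * pi * (85.9)^2
SA = 92724.86 nm^2

92724.86


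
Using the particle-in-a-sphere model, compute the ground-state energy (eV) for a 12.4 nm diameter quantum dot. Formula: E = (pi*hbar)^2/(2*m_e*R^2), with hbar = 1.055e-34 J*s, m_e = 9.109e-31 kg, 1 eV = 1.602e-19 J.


Radius R = 12.4/2 = 6.2 nm = 6.2e-09 m
E = (pi * 1.055e-34)^2 / (2 * 9.109e-31 * (6.2e-09)^2)
E(J) = 1.56863e-21
E = E(J) / 1.602e-19 = 0.0098 eV

0.0098


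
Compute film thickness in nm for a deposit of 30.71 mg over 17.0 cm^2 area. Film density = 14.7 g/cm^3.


Convert: m = 30.71 mg = 3.0710e-05 kg, A = 17.0 cm^2 = 1.7000e-03 m^2, rho = 14.7 g/cm^3 = 14700 kg/m^3
t = m / (A * rho)
t = 3.0710e-05 / (1.7000e-03 * 14700)
t = 1.2289e-06 m = 1228.9 nm

1228.9


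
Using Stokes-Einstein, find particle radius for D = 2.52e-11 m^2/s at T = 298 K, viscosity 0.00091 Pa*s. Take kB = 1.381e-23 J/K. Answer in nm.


Stokes-Einstein: R = kB*T / (6*pi*eta*D)
R = 1.381e-23 * 298 / (6 * pi * 0.00091 * 2.52e-11)
R = 9.52066e-09 m = 9.52 nm

9.52


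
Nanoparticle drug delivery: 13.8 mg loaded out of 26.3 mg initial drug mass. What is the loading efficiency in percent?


Drug loading efficiency = (drug loaded / drug initial) * 100
DLE = 13.8 / 26.3 * 100
DLE = 0.5247 * 100
DLE = 52.47%

52.47


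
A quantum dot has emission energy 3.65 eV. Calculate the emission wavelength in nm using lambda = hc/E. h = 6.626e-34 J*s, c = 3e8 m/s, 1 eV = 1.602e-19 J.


Convert energy: E = 3.65 eV = 3.65 * 1.602e-19 = 5.8473e-19 J
lambda = h*c / E = 6.626e-34 * 3e8 / 5.8473e-19
lambda = 3.39952e-07 m = 340.0 nm

340.0


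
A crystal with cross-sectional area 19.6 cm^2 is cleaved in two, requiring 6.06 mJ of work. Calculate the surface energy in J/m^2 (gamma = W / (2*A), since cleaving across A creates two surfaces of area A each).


Convert: A = 19.6 cm^2 = 0.00196 m^2, W = 6.06 mJ = 0.00606 J
Cleaving exposes two faces of area A, so total new surface = 2*A and gamma = W / (2*A)
gamma = 0.00606 / (2 * 0.00196)
gamma = 1.546 J/m^2

1.546


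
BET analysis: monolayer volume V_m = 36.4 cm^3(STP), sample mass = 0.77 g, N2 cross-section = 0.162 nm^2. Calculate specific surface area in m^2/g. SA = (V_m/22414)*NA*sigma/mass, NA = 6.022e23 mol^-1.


Number of moles in monolayer = V_m / 22414 = 36.4 / 22414 = 0.00162399
Number of molecules = moles * NA = 0.00162399 * 6.022e23
SA = molecules * sigma / mass
SA = (36.4 / 22414) * 6.022e23 * 0.162e-18 / 0.77
SA = 205.8 m^2/g

205.8


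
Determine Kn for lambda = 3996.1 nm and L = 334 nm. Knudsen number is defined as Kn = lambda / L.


Knudsen number Kn = lambda / L
Kn = 3996.1 / 334
Kn = 11.9644

11.9644


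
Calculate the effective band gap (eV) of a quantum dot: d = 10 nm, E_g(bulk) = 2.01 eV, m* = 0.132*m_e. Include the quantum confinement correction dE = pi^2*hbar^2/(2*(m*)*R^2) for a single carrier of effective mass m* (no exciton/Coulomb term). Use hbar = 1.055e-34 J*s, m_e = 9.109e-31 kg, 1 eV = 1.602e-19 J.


Radius R = 10/2 nm = 5e-09 m
Confinement energy dE = pi^2 * hbar^2 / (2 * m_eff * m_e * R^2)
dE = pi^2 * (1.055e-34)^2 / (2 * 0.132 * 9.109e-31 * (5e-09)^2) J, divided by 1.602e-19 J/eV
dE = 0.1141 eV
Total band gap = E_g(bulk) + dE = 2.01 + 0.1141 = 2.1241 eV

2.1241


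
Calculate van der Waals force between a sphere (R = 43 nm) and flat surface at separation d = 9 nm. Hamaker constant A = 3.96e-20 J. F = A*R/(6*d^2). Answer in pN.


Convert to SI: R = 43 nm = 4.3e-08 m, d = 9 nm = 9e-09 m
F = A * R / (6 * d^2)
F = 3.96e-20 * 4.3e-08 / (6 * (9e-09)^2)
F = 3.5037e-12 N = 3.504 pN

3.504


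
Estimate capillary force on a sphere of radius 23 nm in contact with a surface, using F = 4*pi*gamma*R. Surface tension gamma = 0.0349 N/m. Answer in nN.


Convert radius: R = 23 nm = 2.3e-08 m
F = 4 * pi * gamma * R
F = 4 * pi * 0.0349 * 2.3e-08
F = 1.0087e-08 N = 10.087 nN

10.087


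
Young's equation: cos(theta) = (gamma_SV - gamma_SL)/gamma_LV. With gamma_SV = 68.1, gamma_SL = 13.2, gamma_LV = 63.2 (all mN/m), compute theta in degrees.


cos(theta) = (gamma_SV - gamma_SL) / gamma_LV
cos(theta) = (68.1 - 13.2) / 63.2
cos(theta) = 0.868671
theta = arccos(0.868671) = 29.7 degrees

29.7


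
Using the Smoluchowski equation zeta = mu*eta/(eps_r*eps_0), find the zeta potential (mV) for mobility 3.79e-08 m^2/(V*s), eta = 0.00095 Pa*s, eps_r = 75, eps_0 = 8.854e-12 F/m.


Smoluchowski equation: zeta = mu * eta / (eps_r * eps_0)
zeta = 3.79e-08 * 0.00095 / (75 * 8.854e-12)
zeta = 0.05422 V = 54.22 mV

54.22


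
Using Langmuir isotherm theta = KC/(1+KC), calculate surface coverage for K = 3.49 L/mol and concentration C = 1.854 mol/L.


Langmuir isotherm: theta = K*C / (1 + K*C)
K*C = 3.49 * 1.854 = 6.47046
theta = 6.47046 / (1 + 6.47046) = 6.47046 / 7.47046
theta = 0.8661

0.8661


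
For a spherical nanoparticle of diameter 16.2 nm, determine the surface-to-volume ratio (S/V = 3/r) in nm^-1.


Radius r = 16.2/2 = 8.1 nm
S/V = 3 / r = 3 / 8.1
S/V = 0.3704 nm^-1

0.3704


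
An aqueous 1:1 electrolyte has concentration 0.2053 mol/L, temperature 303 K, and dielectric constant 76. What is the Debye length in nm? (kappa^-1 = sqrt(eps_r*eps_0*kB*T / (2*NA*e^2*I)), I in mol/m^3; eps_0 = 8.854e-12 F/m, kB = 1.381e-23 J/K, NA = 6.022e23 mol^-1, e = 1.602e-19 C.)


Ionic strength I = 0.2053 * 1^2 * 1000 = 205.3 mol/m^3
kappa^-1 = sqrt(76 * 8.854e-12 * 1.381e-23 * 303 / (2 * 6.022e23 * (1.602e-19)^2 * 205.3))
kappa^-1 = 0.666 nm

0.666


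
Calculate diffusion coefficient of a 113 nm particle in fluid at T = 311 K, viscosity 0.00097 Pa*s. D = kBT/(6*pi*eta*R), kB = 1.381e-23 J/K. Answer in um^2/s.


Radius R = 113/2 = 56.5 nm = 5.65e-08 m
D = kB*T / (6*pi*eta*R)
D = 1.381e-23 * 311 / (6 * pi * 0.00097 * 5.65e-08)
D = 4.1575e-12 m^2/s = 4.158 um^2/s

4.158


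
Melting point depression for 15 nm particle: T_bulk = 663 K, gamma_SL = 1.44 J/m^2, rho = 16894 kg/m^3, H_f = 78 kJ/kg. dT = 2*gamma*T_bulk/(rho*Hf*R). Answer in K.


Radius R = 15/2 = 7.5 nm = 7.5e-09 m
Convert H_f = 78 kJ/kg = 78000 J/kg
dT = 2 * gamma_SL * T_bulk / (rho * H_f * R)
dT = 2 * 1.44 * 663 / (16894 * 78000 * 7.5e-09)
dT = 193.2 K

193.2


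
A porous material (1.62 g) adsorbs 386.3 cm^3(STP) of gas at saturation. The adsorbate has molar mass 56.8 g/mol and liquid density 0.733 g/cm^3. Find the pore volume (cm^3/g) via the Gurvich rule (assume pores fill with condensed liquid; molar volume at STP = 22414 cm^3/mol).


Moles adsorbed n = V_ads / 22414 = 386.3 / 22414 = 1.723476e-02 mol
Liquid volume V_liq = n * M / rho_liq = 1.723476e-02 * 56.8 / 0.733 = 1.33552 cm^3
Specific pore volume V_pore = V_liq / m_sample = 1.33552 / 1.62
V_pore = 0.8244 cm^3/g

0.8244


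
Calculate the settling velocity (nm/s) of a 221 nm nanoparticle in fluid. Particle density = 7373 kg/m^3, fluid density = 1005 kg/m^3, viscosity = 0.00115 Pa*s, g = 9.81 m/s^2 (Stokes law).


Radius R = 221/2 nm = 1.105e-07 m
Density difference = 7373 - 1005 = 6368 kg/m^3
v = 2 * R^2 * (rho_p - rho_f) * g / (9 * eta)
v = 2 * (1.105e-07)^2 * 6368 * 9.81 / (9 * 0.00115)
v = 1.47396e-07 m/s = 147.3962 nm/s

147.3962


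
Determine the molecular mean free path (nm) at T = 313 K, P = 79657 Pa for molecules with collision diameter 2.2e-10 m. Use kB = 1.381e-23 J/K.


Mean free path: lambda = kB*T / (sqrt(2) * pi * d^2 * P)
lambda = 1.381e-23 * 313 / (sqrt(2) * pi * (2.2e-10)^2 * 79657)
lambda = 2.5235e-07 m
lambda = 252.35 nm

252.35


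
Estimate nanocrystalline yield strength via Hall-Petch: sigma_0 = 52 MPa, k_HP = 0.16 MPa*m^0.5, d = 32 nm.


d = 32 nm = 3.2e-08 m
sqrt(d) = 0.0001788854
Hall-Petch contribution = k / sqrt(d) = 0.16 / 0.0001788854 = 894.4 MPa
sigma = sigma_0 + k/sqrt(d) = 52 + 894.4 = 946.4 MPa

946.4


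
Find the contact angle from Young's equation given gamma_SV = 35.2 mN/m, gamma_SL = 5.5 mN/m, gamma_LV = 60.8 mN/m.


cos(theta) = (gamma_SV - gamma_SL) / gamma_LV
cos(theta) = (35.2 - 5.5) / 60.8
cos(theta) = 0.488487
theta = arccos(0.488487) = 60.76 degrees

60.76


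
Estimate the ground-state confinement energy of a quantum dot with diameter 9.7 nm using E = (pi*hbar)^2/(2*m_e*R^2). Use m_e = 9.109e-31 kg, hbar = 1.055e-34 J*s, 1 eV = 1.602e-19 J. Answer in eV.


Radius R = 9.7/2 = 4.85 nm = 4.85e-09 m
E = (pi * 1.055e-34)^2 / (2 * 9.109e-31 * (4.85e-09)^2)
E(J) = 2.56342e-21
E = E(J) / 1.602e-19 = 0.016 eV

0.016


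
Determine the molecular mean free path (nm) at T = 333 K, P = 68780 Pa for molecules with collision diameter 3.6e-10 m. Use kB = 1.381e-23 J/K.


Mean free path: lambda = kB*T / (sqrt(2) * pi * d^2 * P)
lambda = 1.381e-23 * 333 / (sqrt(2) * pi * (3.6e-10)^2 * 68780)
lambda = 1.1612e-07 m
lambda = 116.12 nm

116.12


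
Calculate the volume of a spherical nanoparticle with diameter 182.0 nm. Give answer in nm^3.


Radius r = 182.0/2 = 91 nm
Volume V = (4/3) * pi * r^3
V = (4/3) * pi * (91)^3
V = 3156550.82 nm^3

3156550.82


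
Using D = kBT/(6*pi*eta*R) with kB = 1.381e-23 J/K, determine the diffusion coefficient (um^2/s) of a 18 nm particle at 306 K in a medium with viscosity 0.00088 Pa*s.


Radius R = 18/2 = 9 nm = 9e-09 m
D = kB*T / (6*pi*eta*R)
D = 1.381e-23 * 306 / (6 * pi * 0.00088 * 9e-09)
D = 2.83067e-11 m^2/s = 28.307 um^2/s

28.307


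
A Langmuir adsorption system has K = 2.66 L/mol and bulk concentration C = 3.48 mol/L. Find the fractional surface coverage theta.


Langmuir isotherm: theta = K*C / (1 + K*C)
K*C = 2.66 * 3.48 = 9.2568
theta = 9.2568 / (1 + 9.2568) = 9.2568 / 10.2568
theta = 0.9025

0.9025


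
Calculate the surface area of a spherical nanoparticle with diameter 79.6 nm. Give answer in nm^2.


Radius r = 79.6/2 = 39.8 nm
Surface area SA = 4 * pi * r^2
SA = 4 * pi * (39.8)^2
SA = 19905.63 nm^2

19905.63


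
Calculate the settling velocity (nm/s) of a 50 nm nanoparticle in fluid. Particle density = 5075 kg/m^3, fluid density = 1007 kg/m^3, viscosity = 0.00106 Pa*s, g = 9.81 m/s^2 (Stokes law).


Radius R = 50/2 nm = 2.5e-08 m
Density difference = 5075 - 1007 = 4068 kg/m^3
v = 2 * R^2 * (rho_p - rho_f) * g / (9 * eta)
v = 2 * (2.5e-08)^2 * 4068 * 9.81 / (9 * 0.00106)
v = 5.22892e-09 m/s = 5.2289 nm/s

5.2289


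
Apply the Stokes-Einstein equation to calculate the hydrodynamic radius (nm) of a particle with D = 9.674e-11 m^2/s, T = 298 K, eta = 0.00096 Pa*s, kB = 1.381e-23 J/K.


Stokes-Einstein: R = kB*T / (6*pi*eta*D)
R = 1.381e-23 * 298 / (6 * pi * 0.00096 * 9.674e-11)
R = 2.35089e-09 m = 2.35 nm

2.35


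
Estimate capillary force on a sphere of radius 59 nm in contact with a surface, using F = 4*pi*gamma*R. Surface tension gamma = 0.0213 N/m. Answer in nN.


Convert radius: R = 59 nm = 5.9e-08 m
F = 4 * pi * gamma * R
F = 4 * pi * 0.0213 * 5.9e-08
F = 1.57922e-08 N = 15.7922 nN

15.7922


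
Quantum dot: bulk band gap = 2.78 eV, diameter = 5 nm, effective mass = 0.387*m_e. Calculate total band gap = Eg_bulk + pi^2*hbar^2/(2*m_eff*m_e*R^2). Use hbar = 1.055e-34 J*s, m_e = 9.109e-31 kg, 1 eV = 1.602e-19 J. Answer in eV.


Radius R = 5/2 nm = 2.5e-09 m
Confinement energy dE = pi^2 * hbar^2 / (2 * m_eff * m_e * R^2)
dE = pi^2 * (1.055e-34)^2 / (2 * 0.387 * 9.109e-31 * (2.5e-09)^2) J, divided by 1.602e-19 J/eV
dE = 0.1556 eV
Total band gap = E_g(bulk) + dE = 2.78 + 0.1556 = 2.9356 eV

2.9356


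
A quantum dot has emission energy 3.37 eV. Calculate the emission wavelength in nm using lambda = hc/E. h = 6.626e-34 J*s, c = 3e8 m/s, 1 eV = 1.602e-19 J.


Convert energy: E = 3.37 eV = 3.37 * 1.602e-19 = 5.39874e-19 J
lambda = h*c / E = 6.626e-34 * 3e8 / 5.39874e-19
lambda = 3.68197e-07 m = 368.2 nm

368.2


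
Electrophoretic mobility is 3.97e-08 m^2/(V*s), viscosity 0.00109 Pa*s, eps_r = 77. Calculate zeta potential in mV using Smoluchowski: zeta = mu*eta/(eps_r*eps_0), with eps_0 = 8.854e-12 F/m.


Smoluchowski equation: zeta = mu * eta / (eps_r * eps_0)
zeta = 3.97e-08 * 0.00109 / (77 * 8.854e-12)
zeta = 0.063473 V = 63.47 mV

63.47


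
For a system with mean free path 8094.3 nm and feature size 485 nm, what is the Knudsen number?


Knudsen number Kn = lambda / L
Kn = 8094.3 / 485
Kn = 16.6893

16.6893


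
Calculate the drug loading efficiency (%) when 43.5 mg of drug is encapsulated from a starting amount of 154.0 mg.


Drug loading efficiency = (drug loaded / drug initial) * 100
DLE = 43.5 / 154.0 * 100
DLE = 0.2825 * 100
DLE = 28.25%

28.25


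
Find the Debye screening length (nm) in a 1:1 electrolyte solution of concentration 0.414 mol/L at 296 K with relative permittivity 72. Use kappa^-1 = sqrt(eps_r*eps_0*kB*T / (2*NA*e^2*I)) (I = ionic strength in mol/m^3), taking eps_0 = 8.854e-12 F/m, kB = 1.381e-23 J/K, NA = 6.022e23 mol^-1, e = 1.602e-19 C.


Ionic strength I = 0.414 * 1^2 * 1000 = 414 mol/m^3
kappa^-1 = sqrt(72 * 8.854e-12 * 1.381e-23 * 296 / (2 * 6.022e23 * (1.602e-19)^2 * 414))
kappa^-1 = 0.451 nm

0.451


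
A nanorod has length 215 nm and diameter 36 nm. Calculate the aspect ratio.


Aspect ratio AR = length / diameter
AR = 215 / 36
AR = 5.97

5.97


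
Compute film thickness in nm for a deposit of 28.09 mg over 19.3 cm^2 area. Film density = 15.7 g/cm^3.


Convert: m = 28.09 mg = 2.8090e-05 kg, A = 19.3 cm^2 = 1.9300e-03 m^2, rho = 15.7 g/cm^3 = 15700 kg/m^3
t = m / (A * rho)
t = 2.8090e-05 / (1.9300e-03 * 15700)
t = 9.2703e-07 m = 927.0 nm

927.0


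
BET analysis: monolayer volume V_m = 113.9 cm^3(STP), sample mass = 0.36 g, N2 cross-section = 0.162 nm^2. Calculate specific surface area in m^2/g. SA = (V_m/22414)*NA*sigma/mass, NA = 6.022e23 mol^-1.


Number of moles in monolayer = V_m / 22414 = 113.9 / 22414 = 0.00508165
Number of molecules = moles * NA = 0.00508165 * 6.022e23
SA = molecules * sigma / mass
SA = (113.9 / 22414) * 6.022e23 * 0.162e-18 / 0.36
SA = 1377.1 m^2/g

1377.1


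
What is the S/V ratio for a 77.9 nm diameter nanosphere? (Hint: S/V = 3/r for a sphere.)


Radius r = 77.9/2 = 38.95 nm
S/V = 3 / r = 3 / 38.95
S/V = 0.077 nm^-1

0.077


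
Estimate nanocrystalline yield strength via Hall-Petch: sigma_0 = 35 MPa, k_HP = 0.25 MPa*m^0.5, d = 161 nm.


d = 161 nm = 1.61e-07 m
sqrt(d) = 0.0004012481
Hall-Petch contribution = k / sqrt(d) = 0.25 / 0.0004012481 = 623.1 MPa
sigma = sigma_0 + k/sqrt(d) = 35 + 623.1 = 658.1 MPa

658.1


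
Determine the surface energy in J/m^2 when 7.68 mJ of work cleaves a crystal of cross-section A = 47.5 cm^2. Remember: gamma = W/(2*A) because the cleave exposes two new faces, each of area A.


Convert: A = 47.5 cm^2 = 0.00475 m^2, W = 7.68 mJ = 0.00768 J
Cleaving exposes two faces of area A, so total new surface = 2*A and gamma = W / (2*A)
gamma = 0.00768 / (2 * 0.00475)
gamma = 0.808 J/m^2

0.808


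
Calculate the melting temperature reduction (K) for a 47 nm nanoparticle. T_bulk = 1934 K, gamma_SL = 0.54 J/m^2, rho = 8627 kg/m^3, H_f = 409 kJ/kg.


Radius R = 47/2 = 23.5 nm = 2.35e-08 m
Convert H_f = 409 kJ/kg = 409000 J/kg
dT = 2 * gamma_SL * T_bulk / (rho * H_f * R)
dT = 2 * 0.54 * 1934 / (8627 * 409000 * 2.35e-08)
dT = 25.2 K

25.2


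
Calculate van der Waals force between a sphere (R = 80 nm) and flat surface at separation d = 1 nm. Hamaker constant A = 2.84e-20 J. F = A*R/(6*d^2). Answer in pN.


Convert to SI: R = 80 nm = 8e-08 m, d = 1 nm = 1e-09 m
F = A * R / (6 * d^2)
F = 2.84e-20 * 8e-08 / (6 * (1e-09)^2)
F = 3.78667e-10 N = 378.667 pN

378.667


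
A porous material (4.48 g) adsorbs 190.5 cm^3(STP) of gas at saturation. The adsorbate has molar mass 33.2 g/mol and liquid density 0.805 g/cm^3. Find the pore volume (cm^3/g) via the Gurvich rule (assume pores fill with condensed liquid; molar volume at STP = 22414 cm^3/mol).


Moles adsorbed n = V_ads / 22414 = 190.5 / 22414 = 8.499152e-03 mol
Liquid volume V_liq = n * M / rho_liq = 8.499152e-03 * 33.2 / 0.805 = 0.35052 cm^3
Specific pore volume V_pore = V_liq / m_sample = 0.35052 / 4.48
V_pore = 0.0782 cm^3/g

0.0782


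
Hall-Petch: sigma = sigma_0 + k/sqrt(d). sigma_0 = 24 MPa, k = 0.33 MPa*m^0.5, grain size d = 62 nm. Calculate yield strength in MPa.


d = 62 nm = 6.2e-08 m
sqrt(d) = 0.000248998
Hall-Petch contribution = k / sqrt(d) = 0.33 / 0.000248998 = 1325.3 MPa
sigma = sigma_0 + k/sqrt(d) = 24 + 1325.3 = 1349.3 MPa

1349.3


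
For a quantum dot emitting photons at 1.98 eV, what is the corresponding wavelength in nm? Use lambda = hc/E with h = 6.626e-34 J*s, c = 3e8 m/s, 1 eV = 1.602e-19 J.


Convert energy: E = 1.98 eV = 1.98 * 1.602e-19 = 3.17196e-19 J
lambda = h*c / E = 6.626e-34 * 3e8 / 3.17196e-19
lambda = 6.26679e-07 m = 626.7 nm

626.7


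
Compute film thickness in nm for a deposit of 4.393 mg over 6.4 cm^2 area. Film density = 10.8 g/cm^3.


Convert: m = 4.393 mg = 4.3930e-06 kg, A = 6.4 cm^2 = 6.4000e-04 m^2, rho = 10.8 g/cm^3 = 10800 kg/m^3
t = m / (A * rho)
t = 4.3930e-06 / (6.4000e-04 * 10800)
t = 6.3556e-07 m = 635.6 nm

635.6


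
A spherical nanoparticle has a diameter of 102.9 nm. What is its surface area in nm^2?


Radius r = 102.9/2 = 51.45 nm
Surface area SA = 4 * pi * r^2
SA = 4 * pi * (51.45)^2
SA = 33264.47 nm^2

33264.47


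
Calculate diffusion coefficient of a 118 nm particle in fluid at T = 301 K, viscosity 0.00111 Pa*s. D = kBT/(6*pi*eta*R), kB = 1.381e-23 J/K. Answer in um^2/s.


Radius R = 118/2 = 59 nm = 5.9e-08 m
D = kB*T / (6*pi*eta*R)
D = 1.381e-23 * 301 / (6 * pi * 0.00111 * 5.9e-08)
D = 3.36732e-12 m^2/s = 3.367 um^2/s

3.367


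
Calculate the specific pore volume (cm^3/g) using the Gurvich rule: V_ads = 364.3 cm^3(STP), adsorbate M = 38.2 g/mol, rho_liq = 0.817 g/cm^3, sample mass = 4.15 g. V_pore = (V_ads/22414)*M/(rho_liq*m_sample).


Moles adsorbed n = V_ads / 22414 = 364.3 / 22414 = 1.625323e-02 mol
Liquid volume V_liq = n * M / rho_liq = 1.625323e-02 * 38.2 / 0.817 = 0.75994 cm^3
Specific pore volume V_pore = V_liq / m_sample = 0.75994 / 4.15
V_pore = 0.1831 cm^3/g

0.1831


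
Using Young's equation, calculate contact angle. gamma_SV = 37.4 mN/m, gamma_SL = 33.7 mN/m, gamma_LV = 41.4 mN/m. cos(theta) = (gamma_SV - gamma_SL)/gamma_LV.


cos(theta) = (gamma_SV - gamma_SL) / gamma_LV
cos(theta) = (37.4 - 33.7) / 41.4
cos(theta) = 0.089372
theta = arccos(0.089372) = 84.87 degrees

84.87


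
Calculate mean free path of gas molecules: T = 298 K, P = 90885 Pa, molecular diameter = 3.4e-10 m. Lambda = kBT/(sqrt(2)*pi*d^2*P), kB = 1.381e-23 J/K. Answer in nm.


Mean free path: lambda = kB*T / (sqrt(2) * pi * d^2 * P)
lambda = 1.381e-23 * 298 / (sqrt(2) * pi * (3.4e-10)^2 * 90885)
lambda = 8.81648e-08 m
lambda = 88.16 nm

88.16


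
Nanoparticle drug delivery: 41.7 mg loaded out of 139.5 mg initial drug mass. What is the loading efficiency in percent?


Drug loading efficiency = (drug loaded / drug initial) * 100
DLE = 41.7 / 139.5 * 100
DLE = 0.2989 * 100
DLE = 29.89%

29.89


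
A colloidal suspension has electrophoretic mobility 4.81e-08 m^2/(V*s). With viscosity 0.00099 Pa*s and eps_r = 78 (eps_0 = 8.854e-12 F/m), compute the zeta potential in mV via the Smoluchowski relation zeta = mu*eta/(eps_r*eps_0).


Smoluchowski equation: zeta = mu * eta / (eps_r * eps_0)
zeta = 4.81e-08 * 0.00099 / (78 * 8.854e-12)
zeta = 0.068952 V = 68.95 mV

68.95


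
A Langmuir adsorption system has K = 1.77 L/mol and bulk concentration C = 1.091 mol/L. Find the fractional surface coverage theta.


Langmuir isotherm: theta = K*C / (1 + K*C)
K*C = 1.77 * 1.091 = 1.93107
theta = 1.93107 / (1 + 1.93107) = 1.93107 / 2.93107
theta = 0.6588

0.6588


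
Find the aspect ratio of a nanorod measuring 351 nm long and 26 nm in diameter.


Aspect ratio AR = length / diameter
AR = 351 / 26
AR = 13.5

13.5


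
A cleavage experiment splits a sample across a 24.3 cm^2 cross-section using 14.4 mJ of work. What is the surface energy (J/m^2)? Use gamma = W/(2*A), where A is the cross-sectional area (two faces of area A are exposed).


Convert: A = 24.3 cm^2 = 0.00243 m^2, W = 14.4 mJ = 0.0144 J
Cleaving exposes two faces of area A, so total new surface = 2*A and gamma = W / (2*A)
gamma = 0.0144 / (2 * 0.00243)
gamma = 2.963 J/m^2

2.963


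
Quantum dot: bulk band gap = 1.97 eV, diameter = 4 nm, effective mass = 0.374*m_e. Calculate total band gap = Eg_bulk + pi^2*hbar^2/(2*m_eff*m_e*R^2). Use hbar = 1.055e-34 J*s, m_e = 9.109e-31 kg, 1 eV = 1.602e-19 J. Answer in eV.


Radius R = 4/2 nm = 2e-09 m
Confinement energy dE = pi^2 * hbar^2 / (2 * m_eff * m_e * R^2)
dE = pi^2 * (1.055e-34)^2 / (2 * 0.374 * 9.109e-31 * (2e-09)^2) J, divided by 1.602e-19 J/eV
dE = 0.2516 eV
Total band gap = E_g(bulk) + dE = 1.97 + 0.2516 = 2.2216 eV

2.2216


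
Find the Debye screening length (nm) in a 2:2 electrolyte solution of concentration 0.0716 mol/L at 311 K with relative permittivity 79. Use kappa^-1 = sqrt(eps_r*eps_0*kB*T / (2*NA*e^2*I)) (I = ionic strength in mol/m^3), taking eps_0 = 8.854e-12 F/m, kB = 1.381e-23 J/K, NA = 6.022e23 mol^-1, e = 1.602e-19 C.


Ionic strength I = 0.0716 * 2^2 * 1000 = 286.4 mol/m^3
kappa^-1 = sqrt(79 * 8.854e-12 * 1.381e-23 * 311 / (2 * 6.022e23 * (1.602e-19)^2 * 286.4))
kappa^-1 = 0.583 nm

0.583


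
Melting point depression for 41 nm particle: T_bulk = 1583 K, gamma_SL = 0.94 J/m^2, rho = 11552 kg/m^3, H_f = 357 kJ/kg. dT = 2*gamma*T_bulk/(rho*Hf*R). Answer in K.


Radius R = 41/2 = 20.5 nm = 2.05e-08 m
Convert H_f = 357 kJ/kg = 357000 J/kg
dT = 2 * gamma_SL * T_bulk / (rho * H_f * R)
dT = 2 * 0.94 * 1583 / (11552 * 357000 * 2.05e-08)
dT = 35.2 K

35.2


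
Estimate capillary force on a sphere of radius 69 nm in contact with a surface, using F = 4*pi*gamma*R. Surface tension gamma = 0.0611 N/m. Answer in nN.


Convert radius: R = 69 nm = 6.9e-08 m
F = 4 * pi * gamma * R
F = 4 * pi * 0.0611 * 6.9e-08
F = 5.29786e-08 N = 52.9786 nN

52.9786


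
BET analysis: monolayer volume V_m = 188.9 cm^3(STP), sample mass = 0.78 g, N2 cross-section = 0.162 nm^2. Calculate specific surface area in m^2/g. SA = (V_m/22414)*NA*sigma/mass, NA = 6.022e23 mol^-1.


Number of moles in monolayer = V_m / 22414 = 188.9 / 22414 = 0.00842777
Number of molecules = moles * NA = 0.00842777 * 6.022e23
SA = molecules * sigma / mass
SA = (188.9 / 22414) * 6.022e23 * 0.162e-18 / 0.78
SA = 1054.1 m^2/g

1054.1


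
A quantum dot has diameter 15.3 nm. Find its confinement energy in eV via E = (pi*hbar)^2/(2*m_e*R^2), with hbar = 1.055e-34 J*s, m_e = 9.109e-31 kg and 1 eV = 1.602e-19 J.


Radius R = 15.3/2 = 7.65 nm = 7.65e-09 m
E = (pi * 1.055e-34)^2 / (2 * 9.109e-31 * (7.65e-09)^2)
E(J) = 1.03034e-21
E = E(J) / 1.602e-19 = 0.0064 eV

0.0064


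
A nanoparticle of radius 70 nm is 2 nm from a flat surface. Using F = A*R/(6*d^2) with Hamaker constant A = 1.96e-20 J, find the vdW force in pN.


Convert to SI: R = 70 nm = 7e-08 m, d = 2 nm = 2e-09 m
F = A * R / (6 * d^2)
F = 1.96e-20 * 7e-08 / (6 * (2e-09)^2)
F = 5.71667e-11 N = 57.167 pN

57.167


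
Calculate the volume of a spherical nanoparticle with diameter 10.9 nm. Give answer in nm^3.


Radius r = 10.9/2 = 5.45 nm
Volume V = (4/3) * pi * r^3
V = (4/3) * pi * (5.45)^3
V = 678.08 nm^3

678.08


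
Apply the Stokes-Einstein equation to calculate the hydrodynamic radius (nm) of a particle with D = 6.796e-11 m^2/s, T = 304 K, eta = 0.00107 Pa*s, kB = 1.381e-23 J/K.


Stokes-Einstein: R = kB*T / (6*pi*eta*D)
R = 1.381e-23 * 304 / (6 * pi * 0.00107 * 6.796e-11)
R = 3.06287e-09 m = 3.06 nm

3.06


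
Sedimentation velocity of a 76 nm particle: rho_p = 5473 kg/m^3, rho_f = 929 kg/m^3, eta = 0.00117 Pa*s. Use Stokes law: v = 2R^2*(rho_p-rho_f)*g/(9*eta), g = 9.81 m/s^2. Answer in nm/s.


Radius R = 76/2 nm = 3.8e-08 m
Density difference = 5473 - 929 = 4544 kg/m^3
v = 2 * R^2 * (rho_p - rho_f) * g / (9 * eta)
v = 2 * (3.8e-08)^2 * 4544 * 9.81 / (9 * 0.00117)
v = 1.22258e-08 m/s = 12.2258 nm/s

12.2258


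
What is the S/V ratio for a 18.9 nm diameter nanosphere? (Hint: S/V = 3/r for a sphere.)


Radius r = 18.9/2 = 9.45 nm
S/V = 3 / r = 3 / 9.45
S/V = 0.3175 nm^-1

0.3175


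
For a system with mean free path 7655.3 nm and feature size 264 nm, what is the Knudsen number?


Knudsen number Kn = lambda / L
Kn = 7655.3 / 264
Kn = 28.9973

28.9973


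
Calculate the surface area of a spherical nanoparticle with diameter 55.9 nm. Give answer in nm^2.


Radius r = 55.9/2 = 27.95 nm
Surface area SA = 4 * pi * r^2
SA = 4 * pi * (27.95)^2
SA = 9816.88 nm^2

9816.88


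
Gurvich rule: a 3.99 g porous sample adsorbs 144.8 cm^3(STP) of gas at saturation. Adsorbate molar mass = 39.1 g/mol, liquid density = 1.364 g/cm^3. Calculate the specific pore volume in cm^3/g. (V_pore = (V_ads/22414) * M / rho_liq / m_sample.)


Moles adsorbed n = V_ads / 22414 = 144.8 / 22414 = 6.460248e-03 mol
Liquid volume V_liq = n * M / rho_liq = 6.460248e-03 * 39.1 / 1.364 = 0.18519 cm^3
Specific pore volume V_pore = V_liq / m_sample = 0.18519 / 3.99
V_pore = 0.0464 cm^3/g

0.0464


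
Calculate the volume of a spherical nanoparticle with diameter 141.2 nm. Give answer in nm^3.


Radius r = 141.2/2 = 70.6 nm
Volume V = (4/3) * pi * r^3
V = (4/3) * pi * (70.6)^3
V = 1474017.75 nm^3

1474017.75


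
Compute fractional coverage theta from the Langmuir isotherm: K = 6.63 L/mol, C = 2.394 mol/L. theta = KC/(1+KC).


Langmuir isotherm: theta = K*C / (1 + K*C)
K*C = 6.63 * 2.394 = 15.87222
theta = 15.87222 / (1 + 15.87222) = 15.87222 / 16.87222
theta = 0.9407

0.9407


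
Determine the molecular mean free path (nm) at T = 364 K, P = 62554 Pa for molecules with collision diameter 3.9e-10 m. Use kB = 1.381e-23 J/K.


Mean free path: lambda = kB*T / (sqrt(2) * pi * d^2 * P)
lambda = 1.381e-23 * 364 / (sqrt(2) * pi * (3.9e-10)^2 * 62554)
lambda = 1.18918e-07 m
lambda = 118.92 nm

118.92


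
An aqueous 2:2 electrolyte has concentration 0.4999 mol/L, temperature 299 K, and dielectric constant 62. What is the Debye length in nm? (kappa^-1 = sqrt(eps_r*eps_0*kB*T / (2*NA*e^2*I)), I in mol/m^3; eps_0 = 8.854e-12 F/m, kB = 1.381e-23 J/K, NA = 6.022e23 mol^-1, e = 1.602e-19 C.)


Ionic strength I = 0.4999 * 2^2 * 1000 = 1999.6 mol/m^3
kappa^-1 = sqrt(62 * 8.854e-12 * 1.381e-23 * 299 / (2 * 6.022e23 * (1.602e-19)^2 * 1999.6))
kappa^-1 = 0.192 nm

0.192


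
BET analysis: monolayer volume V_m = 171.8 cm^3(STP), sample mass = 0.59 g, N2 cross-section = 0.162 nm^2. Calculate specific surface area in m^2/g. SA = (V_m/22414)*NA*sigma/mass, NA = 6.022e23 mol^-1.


Number of moles in monolayer = V_m / 22414 = 171.8 / 22414 = 0.00766485
Number of molecules = moles * NA = 0.00766485 * 6.022e23
SA = molecules * sigma / mass
SA = (171.8 / 22414) * 6.022e23 * 0.162e-18 / 0.59
SA = 1267.4 m^2/g

1267.4


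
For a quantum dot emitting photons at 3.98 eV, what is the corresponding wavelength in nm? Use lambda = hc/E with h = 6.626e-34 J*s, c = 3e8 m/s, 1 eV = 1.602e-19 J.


Convert energy: E = 3.98 eV = 3.98 * 1.602e-19 = 6.37596e-19 J
lambda = h*c / E = 6.626e-34 * 3e8 / 6.37596e-19
lambda = 3.11765e-07 m = 311.8 nm

311.8


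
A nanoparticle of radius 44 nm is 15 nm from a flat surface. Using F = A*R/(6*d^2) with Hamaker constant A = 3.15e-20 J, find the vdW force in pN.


Convert to SI: R = 44 nm = 4.4e-08 m, d = 15 nm = 1.5e-08 m
F = A * R / (6 * d^2)
F = 3.15e-20 * 4.4e-08 / (6 * (1.5e-08)^2)
F = 1.02667e-12 N = 1.027 pN

1.027


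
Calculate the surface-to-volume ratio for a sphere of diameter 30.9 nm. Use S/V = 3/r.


Radius r = 30.9/2 = 15.45 nm
S/V = 3 / r = 3 / 15.45
S/V = 0.1942 nm^-1

0.1942


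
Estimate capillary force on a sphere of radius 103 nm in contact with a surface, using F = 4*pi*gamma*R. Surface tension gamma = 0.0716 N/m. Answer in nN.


Convert radius: R = 103 nm = 1.03e-07 m
F = 4 * pi * gamma * R
F = 4 * pi * 0.0716 * 1.03e-07
F = 9.26745e-08 N = 92.6745 nN

92.6745


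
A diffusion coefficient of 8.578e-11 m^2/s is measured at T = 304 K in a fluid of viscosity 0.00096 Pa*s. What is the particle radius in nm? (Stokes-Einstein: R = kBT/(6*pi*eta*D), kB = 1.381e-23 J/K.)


Stokes-Einstein: R = kB*T / (6*pi*eta*D)
R = 1.381e-23 * 304 / (6 * pi * 0.00096 * 8.578e-11)
R = 2.70464e-09 m = 2.7 nm

2.7


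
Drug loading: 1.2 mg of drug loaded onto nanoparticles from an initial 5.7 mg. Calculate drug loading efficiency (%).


Drug loading efficiency = (drug loaded / drug initial) * 100
DLE = 1.2 / 5.7 * 100
DLE = 0.2105 * 100
DLE = 21.05%

21.05


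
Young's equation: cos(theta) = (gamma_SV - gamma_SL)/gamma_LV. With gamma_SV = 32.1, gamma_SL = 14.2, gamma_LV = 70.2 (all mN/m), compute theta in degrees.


cos(theta) = (gamma_SV - gamma_SL) / gamma_LV
cos(theta) = (32.1 - 14.2) / 70.2
cos(theta) = 0.254986
theta = arccos(0.254986) = 75.23 degrees

75.23


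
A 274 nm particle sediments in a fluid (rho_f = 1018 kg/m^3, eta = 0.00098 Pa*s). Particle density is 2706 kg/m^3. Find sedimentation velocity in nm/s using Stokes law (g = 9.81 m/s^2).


Radius R = 274/2 nm = 1.37e-07 m
Density difference = 2706 - 1018 = 1688 kg/m^3
v = 2 * R^2 * (rho_p - rho_f) * g / (9 * eta)
v = 2 * (1.37e-07)^2 * 1688 * 9.81 / (9 * 0.00098)
v = 7.04764e-08 m/s = 70.4764 nm/s

70.4764


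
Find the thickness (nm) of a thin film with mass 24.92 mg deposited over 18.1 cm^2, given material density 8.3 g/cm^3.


Convert: m = 24.92 mg = 2.4920e-05 kg, A = 18.1 cm^2 = 1.8100e-03 m^2, rho = 8.3 g/cm^3 = 8300 kg/m^3
t = m / (A * rho)
t = 2.4920e-05 / (1.8100e-03 * 8300)
t = 1.6588e-06 m = 1658.8 nm

1658.8


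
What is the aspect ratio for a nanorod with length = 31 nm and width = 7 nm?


Aspect ratio AR = length / diameter
AR = 31 / 7
AR = 4.43

4.43


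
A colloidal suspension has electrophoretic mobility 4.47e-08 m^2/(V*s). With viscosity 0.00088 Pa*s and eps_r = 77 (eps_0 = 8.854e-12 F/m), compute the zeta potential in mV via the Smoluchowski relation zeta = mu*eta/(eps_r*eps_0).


Smoluchowski equation: zeta = mu * eta / (eps_r * eps_0)
zeta = 4.47e-08 * 0.00088 / (77 * 8.854e-12)
zeta = 0.057698 V = 57.7 mV

57.7


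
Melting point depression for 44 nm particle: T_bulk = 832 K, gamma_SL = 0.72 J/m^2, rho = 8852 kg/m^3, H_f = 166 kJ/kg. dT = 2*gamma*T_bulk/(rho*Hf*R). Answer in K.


Radius R = 44/2 = 22 nm = 2.2e-08 m
Convert H_f = 166 kJ/kg = 166000 J/kg
dT = 2 * gamma_SL * T_bulk / (rho * H_f * R)
dT = 2 * 0.72 * 832 / (8852 * 166000 * 2.2e-08)
dT = 37.1 K

37.1


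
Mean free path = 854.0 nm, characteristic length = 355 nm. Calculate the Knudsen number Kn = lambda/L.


Knudsen number Kn = lambda / L
Kn = 854.0 / 355
Kn = 2.4056

2.4056


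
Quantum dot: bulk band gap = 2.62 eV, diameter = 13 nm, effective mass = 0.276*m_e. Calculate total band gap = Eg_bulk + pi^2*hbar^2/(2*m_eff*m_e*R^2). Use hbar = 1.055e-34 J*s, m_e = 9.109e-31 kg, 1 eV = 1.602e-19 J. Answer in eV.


Radius R = 13/2 nm = 6.5e-09 m
Confinement energy dE = pi^2 * hbar^2 / (2 * m_eff * m_e * R^2)
dE = pi^2 * (1.055e-34)^2 / (2 * 0.276 * 9.109e-31 * (6.5e-09)^2) J, divided by 1.602e-19 J/eV
dE = 0.0323 eV
Total band gap = E_g(bulk) + dE = 2.62 + 0.0323 = 2.6523 eV

2.6523


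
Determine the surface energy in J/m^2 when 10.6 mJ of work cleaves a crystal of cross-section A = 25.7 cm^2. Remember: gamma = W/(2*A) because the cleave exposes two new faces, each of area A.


Convert: A = 25.7 cm^2 = 0.00257 m^2, W = 10.6 mJ = 0.0106 J
Cleaving exposes two faces of area A, so total new surface = 2*A and gamma = W / (2*A)
gamma = 0.0106 / (2 * 0.00257)
gamma = 2.062 J/m^2

2.062


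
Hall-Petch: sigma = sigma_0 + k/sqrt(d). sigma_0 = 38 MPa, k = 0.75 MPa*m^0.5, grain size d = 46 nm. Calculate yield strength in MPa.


d = 46 nm = 4.6e-08 m
sqrt(d) = 0.0002144761
Hall-Petch contribution = k / sqrt(d) = 0.75 / 0.0002144761 = 3496.9 MPa
sigma = sigma_0 + k/sqrt(d) = 38 + 3496.9 = 3534.9 MPa

3534.9


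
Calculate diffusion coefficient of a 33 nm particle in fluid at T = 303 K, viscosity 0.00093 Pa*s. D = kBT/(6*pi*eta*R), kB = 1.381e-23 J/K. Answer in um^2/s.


Radius R = 33/2 = 16.5 nm = 1.65e-08 m
D = kB*T / (6*pi*eta*R)
D = 1.381e-23 * 303 / (6 * pi * 0.00093 * 1.65e-08)
D = 1.44667e-11 m^2/s = 14.467 um^2/s

14.467


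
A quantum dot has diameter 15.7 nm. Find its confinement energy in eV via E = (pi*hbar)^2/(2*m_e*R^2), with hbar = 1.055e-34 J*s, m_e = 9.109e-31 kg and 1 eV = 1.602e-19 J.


Radius R = 15.7/2 = 7.85 nm = 7.85e-09 m
E = (pi * 1.055e-34)^2 / (2 * 9.109e-31 * (7.85e-09)^2)
E(J) = 9.78509e-22
E = E(J) / 1.602e-19 = 0.0061 eV

0.0061


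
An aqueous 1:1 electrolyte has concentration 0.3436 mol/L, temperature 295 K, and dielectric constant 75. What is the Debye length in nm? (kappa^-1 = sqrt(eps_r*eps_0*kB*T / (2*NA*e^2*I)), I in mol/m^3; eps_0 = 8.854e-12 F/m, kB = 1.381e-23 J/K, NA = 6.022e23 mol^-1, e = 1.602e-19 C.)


Ionic strength I = 0.3436 * 1^2 * 1000 = 343.6 mol/m^3
kappa^-1 = sqrt(75 * 8.854e-12 * 1.381e-23 * 295 / (2 * 6.022e23 * (1.602e-19)^2 * 343.6))
kappa^-1 = 0.505 nm

0.505


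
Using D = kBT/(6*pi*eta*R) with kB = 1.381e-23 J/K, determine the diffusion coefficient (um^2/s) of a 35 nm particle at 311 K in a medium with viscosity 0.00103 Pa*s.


Radius R = 35/2 = 17.5 nm = 1.75e-08 m
D = kB*T / (6*pi*eta*R)
D = 1.381e-23 * 311 / (6 * pi * 0.00103 * 1.75e-08)
D = 1.26409e-11 m^2/s = 12.641 um^2/s

12.641


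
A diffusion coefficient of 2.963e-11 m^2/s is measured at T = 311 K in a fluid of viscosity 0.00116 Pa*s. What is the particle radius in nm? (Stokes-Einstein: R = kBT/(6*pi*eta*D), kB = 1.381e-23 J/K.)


Stokes-Einstein: R = kB*T / (6*pi*eta*D)
R = 1.381e-23 * 311 / (6 * pi * 0.00116 * 2.963e-11)
R = 6.62923e-09 m = 6.63 nm

6.63


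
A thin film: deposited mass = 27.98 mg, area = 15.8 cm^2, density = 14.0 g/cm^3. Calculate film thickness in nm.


Convert: m = 27.98 mg = 2.7980e-05 kg, A = 15.8 cm^2 = 1.5800e-03 m^2, rho = 14.0 g/cm^3 = 14000 kg/m^3
t = m / (A * rho)
t = 2.7980e-05 / (1.5800e-03 * 14000)
t = 1.2649e-06 m = 1264.9 nm

1264.9


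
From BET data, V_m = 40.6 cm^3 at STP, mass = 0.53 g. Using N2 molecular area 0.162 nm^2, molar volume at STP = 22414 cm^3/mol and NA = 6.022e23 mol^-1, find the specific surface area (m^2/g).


Number of moles in monolayer = V_m / 22414 = 40.6 / 22414 = 0.00181137
Number of molecules = moles * NA = 0.00181137 * 6.022e23
SA = molecules * sigma / mass
SA = (40.6 / 22414) * 6.022e23 * 0.162e-18 / 0.53
SA = 333.4 m^2/g

333.4


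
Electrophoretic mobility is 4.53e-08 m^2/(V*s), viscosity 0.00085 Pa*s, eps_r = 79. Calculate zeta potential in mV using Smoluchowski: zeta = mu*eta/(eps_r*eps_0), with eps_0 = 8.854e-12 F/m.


Smoluchowski equation: zeta = mu * eta / (eps_r * eps_0)
zeta = 4.53e-08 * 0.00085 / (79 * 8.854e-12)
zeta = 0.055049 V = 55.05 mV

55.05
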